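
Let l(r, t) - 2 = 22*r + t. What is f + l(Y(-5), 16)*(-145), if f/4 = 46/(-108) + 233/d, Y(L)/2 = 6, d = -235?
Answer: -259483024/6345 ≈ -40896.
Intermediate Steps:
Y(L) = 12 (Y(L) = 2*6 = 12)
l(r, t) = 2 + t + 22*r (l(r, t) = 2 + (22*r + t) = 2 + (t + 22*r) = 2 + t + 22*r)
f = -35974/6345 (f = 4*(46/(-108) + 233/(-235)) = 4*(46*(-1/108) + 233*(-1/235)) = 4*(-23/54 - 233/235) = 4*(-17987/12690) = -35974/6345 ≈ -5.6697)
f + l(Y(-5), 16)*(-145) = -35974/6345 + (2 + 16 + 22*12)*(-145) = -35974/6345 + (2 + 16 + 264)*(-145) = -35974/6345 + 282*(-145) = -35974/6345 - 40890 = -259483024/6345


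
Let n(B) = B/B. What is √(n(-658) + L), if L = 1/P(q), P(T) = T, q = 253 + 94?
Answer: 2*√30189/347 ≈ 1.0014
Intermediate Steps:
q = 347
n(B) = 1
L = 1/347 ≈ 0.0028818
√(n(-658) + L) = √(1 + 1/347) = √(348/347) = 2*√30189/347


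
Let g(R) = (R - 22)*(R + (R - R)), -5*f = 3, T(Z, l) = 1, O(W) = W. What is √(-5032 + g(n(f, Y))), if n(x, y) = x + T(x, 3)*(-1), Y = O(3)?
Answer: 2*I*√31214/5 ≈ 70.67*I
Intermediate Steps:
f = -⅗ (f = -⅕*3 = -⅗ ≈ -0.60000)
Y = 3
n(x, y) = -1 + x (n(x, y) = x + 1*(-1) = x - 1 = -1 + x)
g(R) = R*(-22 + R) (g(R) = (-22 + R)*(R + 0) = (-22 + R)*R = R*(-22 + R))
√(-5032 + g(n(f, Y))) = √(-5032 + (-1 - ⅗)*(-22 + (-1 - ⅗))) = √(-5032 - 8*(-22 - 8/5)/5) = √(-5032 - 8/5*(-118/5)) = √(-5032 + 944/25) = √(-124856/25) = 2*I*√31214/5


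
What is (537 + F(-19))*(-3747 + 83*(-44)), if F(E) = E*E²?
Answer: 46776478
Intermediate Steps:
F(E) = E³
(537 + F(-19))*(-3747 + 83*(-44)) = (537 + (-19)³)*(-3747 + 83*(-44)) = (537 - 6859)*(-3747 - 3652) = -6322*(-7399) = 46776478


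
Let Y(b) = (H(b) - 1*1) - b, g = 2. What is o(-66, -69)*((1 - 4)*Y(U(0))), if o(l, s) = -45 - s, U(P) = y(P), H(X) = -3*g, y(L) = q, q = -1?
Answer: 432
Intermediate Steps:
y(L) = -1
H(X) = -6 (H(X) = -3*2 = -6)
U(P) = -1
Y(b) = -7 - b (Y(b) = (-6 - 1*1) - b = (-6 - 1) - b = -7 - b)
o(-66, -69)*((1 - 4)*Y(U(0))) = (-45 - 1*(-69))*((1 - 4)*(-7 - 1*(-1))) = (-45 + 69)*(-3*(-7 + 1)) = 24*(-3*(-6)) = 24*18 = 432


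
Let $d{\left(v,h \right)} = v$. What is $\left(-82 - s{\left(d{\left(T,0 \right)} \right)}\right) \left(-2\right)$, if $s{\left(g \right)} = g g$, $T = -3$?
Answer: $182$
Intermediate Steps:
$s{\left(g \right)} = g^{2}$
$\left(-82 - s{\left(d{\left(T,0 \right)} \right)}\right) \left(-2\right) = \left(-82 - \left(-3\right)^{2}\right) \left(-2\right) = \left(-82 - 9\right) \left(-2\right) = \left(-91\right) \left(-2\right) = 182$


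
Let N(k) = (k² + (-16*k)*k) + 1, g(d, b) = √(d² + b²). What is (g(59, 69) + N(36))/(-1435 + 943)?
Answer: 19439/492 - √8242/492 ≈ 39.326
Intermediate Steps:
g(d, b) = √(b² + d²)
N(k) = 1 - 15*k² (N(k) = (k² - 16*k²) + 1 = -15*k² + 1 = 1 - 15*k²)
(g(59, 69) + N(36))/(-1435 + 943) = (√(69² + 59²) + (1 - 15*36²))/(-1435 + 943) = (√(4761 + 3481) + (1 - 15*1296))/(-492) = (√8242 + (1 - 19440))*(-1/492) = (√8242 - 19439)*(-1/492) = (-19439 + √8242)*(-1/492) = 19439/492 - √8242/492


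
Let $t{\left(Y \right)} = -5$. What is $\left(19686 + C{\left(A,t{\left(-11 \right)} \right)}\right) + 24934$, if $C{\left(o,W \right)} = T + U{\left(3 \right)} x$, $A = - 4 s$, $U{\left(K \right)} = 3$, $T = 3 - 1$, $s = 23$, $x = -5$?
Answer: $44607$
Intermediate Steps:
$T = 2$ ($T = 3 - 1 = 2$)
$A = -92$ ($A = \left(-4\right) 23 = -92$)
$C{\left(o,W \right)} = -13$ ($C{\left(o,W \right)} = 2 + 3 \left(-5\right) = 2 - 15 = -13$)
$\left(19686 + C{\left(A,t{\left(-11 \right)} \right)}\right) + 24934 = \left(19686 - 13\right) + 24934 = 19673 + 24934 = 44607$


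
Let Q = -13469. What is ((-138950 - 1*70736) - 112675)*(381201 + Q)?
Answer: -118542455252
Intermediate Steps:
((-138950 - 1*70736) - 112675)*(381201 + Q) = ((-138950 - 1*70736) - 112675)*(381201 - 13469) = ((-138950 - 70736) - 112675)*367732 = (-209686 - 112675)*367732 = -322361*367732 = -118542455252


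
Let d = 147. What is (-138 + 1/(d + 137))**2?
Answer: 1535934481/80656 ≈ 19043.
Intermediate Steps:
(-138 + 1/(d + 137))**2 = (-138 + 1/(147 + 137))**2 = (-138 + 1/284)**2 = (-39191/284)**2 = 1535934481/80656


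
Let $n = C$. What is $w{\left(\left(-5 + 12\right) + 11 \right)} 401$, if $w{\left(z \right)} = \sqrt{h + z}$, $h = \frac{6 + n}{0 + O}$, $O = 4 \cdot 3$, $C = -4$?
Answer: $\frac{401 \sqrt{654}}{6} \approx 1709.2$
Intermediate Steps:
$O = 12$
$n = -4$
$h = \frac{1}{6}$ ($h = \frac{6 - 4}{0 + 12} = \frac{2}{12} = 2 \cdot \frac{1}{12} = \frac{1}{6} \approx 0.16667$)
$w{\left(z \right)} = \sqrt{\frac{1}{6} + z}$
$w{\left(\left(-5 + 12\right) + 11 \right)} 401 = \frac{\sqrt{6 + 36 \left(\left(-5 + 12\right) + 11\right)}}{6} \cdot 401 = \frac{\sqrt{6 + 36 \left(7 + 11\right)}}{6} \cdot 401 = \frac{\sqrt{6 + 36 \cdot 18}}{6} \cdot 401 = \frac{\sqrt{6 + 648}}{6} \cdot 401 = \frac{\sqrt{654}}{6} \cdot 401 = \frac{401 \sqrt{654}}{6}$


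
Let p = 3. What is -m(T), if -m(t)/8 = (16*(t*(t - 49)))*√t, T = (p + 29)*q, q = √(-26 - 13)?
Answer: √2*39^(¾)*I^(3/2)*(-802816 + 524288*I*√39) ≈ -3.8569e+7 - 6.3627e+7*I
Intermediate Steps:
q = I*√39 (q = √(-39) = I*√39 ≈ 6.245*I)
T = 32*I*√39 (T = (3 + 29)*(I*√39) = 32*(I*√39) = 32*I*√39 ≈ 199.84*I)
m(t) = -128*t^(3/2)*(-49 + t) (m(t) = -8*16*(t*(t - 49))*√t = -8*16*(t*(-49 + t))*√t = -8*16*t*(-49 + t)*√t = -128*t^(3/2)*(-49 + t))
-m(T) = -128*(32*I*√39)^(3/2)*(49 - 32*I*√39) = -128*128*√2*39^(¾)*I^(3/2)*(49 - 32*I*√39) = -16384*√2*39^(¾)*I^(3/2)*(49 - 32*I*√39)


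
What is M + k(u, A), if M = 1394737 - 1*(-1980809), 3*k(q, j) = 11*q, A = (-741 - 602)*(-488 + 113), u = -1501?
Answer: 10110127/3 ≈ 3.3700e+6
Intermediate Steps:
A = 503625 (A = -1343*(-375) = 503625)
k(q, j) = 11*q/3 (k(q, j) = (11*q)/3 = 11*q/3)
M = 3375546 (M = 1394737 + 1980809 = 3375546)
M + k(u, A) = 3375546 + (11/3)*(-1501) = 3375546 - 16511/3 = 10110127/3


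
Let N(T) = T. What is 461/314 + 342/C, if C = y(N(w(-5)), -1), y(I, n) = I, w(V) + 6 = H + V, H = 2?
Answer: -11471/314 ≈ -36.532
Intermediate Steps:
w(V) = -4 + V (w(V) = -6 + (2 + V) = -4 + V)
C = -9 (C = -4 - 5 = -9)
461/314 + 342/C = 461/314 + 342/(-9) = 461*(1/314) + 342*(-1/9) = 461/314 - 38 = -11471/314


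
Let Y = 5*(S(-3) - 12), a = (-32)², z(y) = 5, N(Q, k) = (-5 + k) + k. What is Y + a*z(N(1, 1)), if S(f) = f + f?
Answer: 5030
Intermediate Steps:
N(Q, k) = -5 + 2*k
S(f) = 2*f
a = 1024
Y = -90 (Y = 5*(2*(-3) - 12) = 5*(-6 - 12) = 5*(-18) = -90)
Y + a*z(N(1, 1)) = -90 + 1024*5 = -90 + 5120 = 5030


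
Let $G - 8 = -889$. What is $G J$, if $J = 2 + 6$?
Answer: $-7048$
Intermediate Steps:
$G = -881$ ($G = 8 - 889 = -881$)
$J = 8$
$G J = \left(-881\right) 8 = -7048$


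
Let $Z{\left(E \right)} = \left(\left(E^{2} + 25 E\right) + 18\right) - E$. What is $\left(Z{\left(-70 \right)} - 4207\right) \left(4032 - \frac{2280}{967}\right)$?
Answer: $- \frac{3775867416}{967} \approx -3.9047 \cdot 10^{6}$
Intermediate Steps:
$Z{\left(E \right)} = 18 + E^{2} + 24 E$ ($Z{\left(E \right)} = \left(18 + E^{2} + 25 E\right) - E = 18 + E^{2} + 24 E$)
$\left(Z{\left(-70 \right)} - 4207\right) \left(4032 - \frac{2280}{967}\right) = \left(\left(18 + \left(-70\right)^{2} + 24 \left(-70\right)\right) - 4207\right) \left(4032 - \frac{2280}{967}\right) = \left(\left(18 + 4900 - 1680\right) - 4207\right) \left(4032 - \frac{2280}{967}\right) = \left(3238 - 4207\right) \left(4032 - \frac{2280}{967}\right) = \left(-969\right) \frac{3896664}{967} = - \frac{3775867416}{967}$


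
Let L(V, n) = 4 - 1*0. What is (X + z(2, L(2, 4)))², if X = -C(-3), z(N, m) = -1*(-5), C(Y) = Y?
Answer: 64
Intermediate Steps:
L(V, n) = 4 (L(V, n) = 4 + 0 = 4)
z(N, m) = 5
X = 3 (X = -1*(-3) = 3)
(X + z(2, L(2, 4)))² = (3 + 5)² = 8² = 64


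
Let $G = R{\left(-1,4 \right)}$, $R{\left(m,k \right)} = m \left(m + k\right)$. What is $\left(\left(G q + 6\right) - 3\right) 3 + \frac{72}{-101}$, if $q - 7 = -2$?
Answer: $- \frac{3708}{101} \approx -36.713$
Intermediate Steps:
$q = 5$ ($q = 7 - 2 = 5$)
$R{\left(m,k \right)} = m \left(k + m\right)$
$G = -3$ ($G = - (4 - 1) = \left(-1\right) 3 = -3$)
$\left(\left(G q + 6\right) - 3\right) 3 + \frac{72}{-101} = \left(\left(\left(-3\right) 5 + 6\right) - 3\right) 3 + \frac{72}{-101} = \left(\left(-15 + 6\right) - 3\right) 3 + 72 \left(- \frac{1}{101}\right) = \left(-9 - 3\right) 3 - \frac{72}{101} = \left(-12\right) 3 - \frac{72}{101} = -36 - \frac{72}{101} = - \frac{3708}{101}$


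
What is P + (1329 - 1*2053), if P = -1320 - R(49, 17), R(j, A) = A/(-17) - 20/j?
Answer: -100087/49 ≈ -2042.6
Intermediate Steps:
R(j, A) = -20/j - A/17 (R(j, A) = A*(-1/17) - 20/j = -A/17 - 20/j = -20/j - A/17)
P = -64611/49 (P = -1320 - (-20/49 - 1/17*17) = -1320 - (-20*1/49 - 1) = -1320 - (-20/49 - 1) = -1320 - 1*(-69/49) = -1320 + 69/49 = -64611/49 ≈ -1318.6)
P + (1329 - 1*2053) = -64611/49 + (1329 - 1*2053) = -64611/49 + (1329 - 2053) = -64611/49 - 724 = -100087/49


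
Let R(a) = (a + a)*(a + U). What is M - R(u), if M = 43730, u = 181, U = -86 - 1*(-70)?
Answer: -16000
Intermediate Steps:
U = -16 (U = -86 + 70 = -16)
R(a) = 2*a*(-16 + a) (R(a) = (a + a)*(a - 16) = (2*a)*(-16 + a) = 2*a*(-16 + a))
M - R(u) = 43730 - 2*181*(-16 + 181) = 43730 - 2*181*165 = 43730 - 1*59730 = 43730 - 59730 = -16000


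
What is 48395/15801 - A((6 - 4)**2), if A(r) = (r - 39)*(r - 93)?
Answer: -49171720/15801 ≈ -3111.9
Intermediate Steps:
A(r) = (-93 + r)*(-39 + r) (A(r) = (-39 + r)*(-93 + r) = (-93 + r)*(-39 + r))
48395/15801 - A((6 - 4)**2) = 48395/15801 - (3627 + ((6 - 4)**2)**2 - 132*(6 - 4)**2) = 48395*(1/15801) - (3627 + (2**2)**2 - 132*2**2) = 48395/15801 - (3627 + 4**2 - 132*4) = 48395/15801 - (3627 + 16 - 528) = 48395/15801 - 1*3115 = 48395/15801 - 3115 = -49171720/15801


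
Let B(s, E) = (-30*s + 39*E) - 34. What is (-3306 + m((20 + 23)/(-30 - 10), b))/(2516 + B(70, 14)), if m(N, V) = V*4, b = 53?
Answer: -1547/464 ≈ -3.3341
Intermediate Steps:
B(s, E) = -34 - 30*s + 39*E
m(N, V) = 4*V
(-3306 + m((20 + 23)/(-30 - 10), b))/(2516 + B(70, 14)) = (-3306 + 4*53)/(2516 + (-34 - 30*70 + 39*14)) = (-3306 + 212)/(2516 + (-34 - 2100 + 546)) = -3094/(2516 - 1588) = -3094/928 = -3094*1/928 = -1547/464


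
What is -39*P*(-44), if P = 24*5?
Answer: 205920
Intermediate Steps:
P = 120
-39*P*(-44) = -39*120*(-44) = -4680*(-44) = 205920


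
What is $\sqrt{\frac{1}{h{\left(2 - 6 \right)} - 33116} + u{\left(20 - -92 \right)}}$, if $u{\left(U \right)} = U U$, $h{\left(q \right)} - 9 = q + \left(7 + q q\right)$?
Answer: $\frac{3 \sqrt{23842653923}}{4136} \approx 112.0$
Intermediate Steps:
$h{\left(q \right)} = 16 + q + q^{2}$ ($h{\left(q \right)} = 9 + \left(q + \left(7 + q q\right)\right) = 9 + \left(q + \left(7 + q^{2}\right)\right) = 9 + \left(7 + q + q^{2}\right) = 16 + q + q^{2}$)
$u{\left(U \right)} = U^{2}$
$\sqrt{\frac{1}{h{\left(2 - 6 \right)} - 33116} + u{\left(20 - -92 \right)}} = \sqrt{\frac{1}{\left(16 + \left(2 - 6\right) + \left(2 - 6\right)^{2}\right) - 33116} + \left(20 - -92\right)^{2}} = \sqrt{\frac{1}{\left(16 + \left(2 - 6\right) + \left(2 - 6\right)^{2}\right) - 33116} + \left(20 + 92\right)^{2}} = \sqrt{\frac{1}{\left(16 - 4 + \left(-4\right)^{2}\right) - 33116} + 112^{2}} = \sqrt{\frac{1}{\left(16 - 4 + 16\right) - 33116} + 12544} = \sqrt{\frac{1}{28 - 33116} + 12544} = \sqrt{\frac{1}{-33088} + 12544} = \sqrt{- \frac{1}{33088} + 12544} = \sqrt{\frac{415055871}{33088}} = \frac{3 \sqrt{23842653923}}{4136}$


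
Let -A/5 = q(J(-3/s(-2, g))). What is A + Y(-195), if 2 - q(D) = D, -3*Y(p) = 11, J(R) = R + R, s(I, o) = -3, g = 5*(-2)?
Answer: -11/3 ≈ -3.6667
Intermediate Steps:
g = -10
J(R) = 2*R
Y(p) = -11/3 (Y(p) = -1/3*11 = -11/3)
q(D) = 2 - D
A = 0 (A = -5*(2 - 2*(-3/(-3))) = -5*(2 - 2*(-3*(-1/3))) = -5*(2 - 2) = -5*0 = 0)
A + Y(-195) = 0 - 11/3 = -11/3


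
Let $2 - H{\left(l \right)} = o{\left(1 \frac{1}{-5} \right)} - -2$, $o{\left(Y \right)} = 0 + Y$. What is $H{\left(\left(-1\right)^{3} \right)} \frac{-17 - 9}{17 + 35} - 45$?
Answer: $- \frac{451}{10} \approx -45.1$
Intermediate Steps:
$o{\left(Y \right)} = Y$
$H{\left(l \right)} = \frac{1}{5}$ ($H{\left(l \right)} = 2 - \left(1 \frac{1}{-5} - -2\right) = 2 - \left(1 \left(- \frac{1}{5}\right) + 2\right) = 2 - \left(- \frac{1}{5} + 2\right) = 2 - \frac{9}{5} = \frac{1}{5}$)
$H{\left(\left(-1\right)^{3} \right)} \frac{-17 - 9}{17 + 35} - 45 = \frac{\left(-17 - 9\right) \frac{1}{17 + 35}}{5} - 45 = \frac{\left(-26\right) \frac{1}{52}}{5} - 45 = \frac{1}{5} \left(- \frac{1}{2}\right) - 45 = - \frac{1}{10} - 45 = - \frac{451}{10}$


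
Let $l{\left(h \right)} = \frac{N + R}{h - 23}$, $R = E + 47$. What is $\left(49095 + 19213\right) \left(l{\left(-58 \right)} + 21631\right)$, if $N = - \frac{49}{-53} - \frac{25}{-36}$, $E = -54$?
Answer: $\frac{57089060865235}{38637} \approx 1.4776 \cdot 10^{9}$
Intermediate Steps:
$N = \frac{3089}{1908}$ ($N = \left(-49\right) \left(- \frac{1}{53}\right) - - \frac{25}{36} = \frac{49}{53} + \frac{25}{36} = \frac{3089}{1908} \approx 1.619$)
$R = -7$ ($R = -54 + 47 = -7$)
$l{\left(h \right)} = - \frac{10267}{1908 \left(-23 + h\right)}$ ($l{\left(h \right)} = \frac{\frac{3089}{1908} - 7}{h - 23} = - \frac{10267}{1908 \left(-23 + h\right)}$)
$\left(49095 + 19213\right) \left(l{\left(-58 \right)} + 21631\right) = \left(49095 + 19213\right) \left(- \frac{10267}{-43884 + 1908 \left(-58\right)} + 21631\right) = 68308 \left(- \frac{10267}{-43884 - 110664} + 21631\right) = 68308 \left(- \frac{10267}{-154548} + 21631\right) = 68308 \left(\left(-10267\right) \left(- \frac{1}{154548}\right) + 21631\right) = 68308 \left(\frac{10267}{154548} + 21631\right) = 68308 \cdot \frac{3343038055}{154548} = \frac{57089060865235}{38637}$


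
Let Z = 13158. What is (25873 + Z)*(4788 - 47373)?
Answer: -1662135135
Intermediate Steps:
(25873 + Z)*(4788 - 47373) = (25873 + 13158)*(4788 - 47373) = 39031*(-42585) = -1662135135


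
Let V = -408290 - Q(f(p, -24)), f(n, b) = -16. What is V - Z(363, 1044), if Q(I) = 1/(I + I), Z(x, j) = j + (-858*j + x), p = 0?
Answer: 15553761/32 ≈ 4.8606e+5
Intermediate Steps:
Z(x, j) = x - 857*j (Z(x, j) = j + (x - 858*j) = x - 857*j)
Q(I) = 1/(2*I)
V = -13065279/32 (V = -408290 - 1/(2*(-16)) = -408290 - (-1)/(2*16) = -408290 - 1*(-1/32) = -408290 + 1/32 = -13065279/32 ≈ -4.0829e+5)
V - Z(363, 1044) = -13065279/32 - (363 - 857*1044) = -13065279/32 - (363 - 894708) = -13065279/32 - 1*(-894345) = -13065279/32 + 894345 = 15553761/32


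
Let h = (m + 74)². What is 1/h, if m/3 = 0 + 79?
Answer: 1/96721 ≈ 1.0339e-5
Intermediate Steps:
m = 237 (m = 3*(0 + 79) = 3*79 = 237)
h = 96721 (h = (237 + 74)² = 311² = 96721)
1/h = 1/96721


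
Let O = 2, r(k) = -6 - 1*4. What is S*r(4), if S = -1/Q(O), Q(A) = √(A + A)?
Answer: 5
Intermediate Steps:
r(k) = -10 (r(k) = -6 - 4 = -10)
Q(A) = √2*√A (Q(A) = √(2*A) = √2*√A)
S = -½ (S = -1/(√2*√2) = -1/2 = -1*½ = -½ ≈ -0.50000)
S*r(4) = -½*(-10) = 5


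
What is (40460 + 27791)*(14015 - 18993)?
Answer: -339753478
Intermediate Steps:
(40460 + 27791)*(14015 - 18993) = 68251*(-4978) = -339753478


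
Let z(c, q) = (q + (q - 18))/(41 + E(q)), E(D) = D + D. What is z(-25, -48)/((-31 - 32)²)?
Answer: 38/72765 ≈ 0.00052223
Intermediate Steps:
E(D) = 2*D
z(c, q) = (-18 + 2*q)/(41 + 2*q) (z(c, q) = (q + (q - 18))/(41 + 2*q) = (q + (-18 + q))/(41 + 2*q) = (-18 + 2*q)/(41 + 2*q))
z(-25, -48)/((-31 - 32)²) = (2*(-9 - 48)/(41 + 2*(-48)))/((-31 - 32)²) = (2*(-57)/(41 - 96))/((-63)²) = (2*(-57)/(-55))/3969 = (2*(-1/55)*(-57))*(1/3969) = (114/55)*(1/3969) = 38/72765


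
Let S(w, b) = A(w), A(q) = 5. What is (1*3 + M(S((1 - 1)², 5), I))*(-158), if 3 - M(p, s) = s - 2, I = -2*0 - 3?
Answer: -1738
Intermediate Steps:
I = -3 (I = 0 - 3 = -3)
S(w, b) = 5
M(p, s) = 5 - s (M(p, s) = 3 - (s - 2) = 3 - (-2 + s) = 3 + (2 - s) = 5 - s)
(1*3 + M(S((1 - 1)², 5), I))*(-158) = (1*3 + (5 - 1*(-3)))*(-158) = (3 + (5 + 3))*(-158) = (3 + 8)*(-158) = 11*(-158) = -1738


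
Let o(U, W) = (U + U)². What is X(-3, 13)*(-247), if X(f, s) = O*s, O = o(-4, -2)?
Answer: -205504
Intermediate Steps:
o(U, W) = 4*U² (o(U, W) = (2*U)² = 4*U²)
O = 64 (O = 4*(-4)² = 4*16 = 64)
X(f, s) = 64*s
X(-3, 13)*(-247) = (64*13)*(-247) = 832*(-247) = -205504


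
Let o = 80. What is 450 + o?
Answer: 530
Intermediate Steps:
450 + o = 450 + 80 = 530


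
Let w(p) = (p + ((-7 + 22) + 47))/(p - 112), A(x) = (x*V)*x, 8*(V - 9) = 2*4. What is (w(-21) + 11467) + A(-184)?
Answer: 46553550/133 ≈ 3.5003e+5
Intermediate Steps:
V = 10 (V = 9 + (2*4)/8 = 9 + (1/8)*8 = 9 + 1 = 10)
A(x) = 10*x**2 (A(x) = (x*10)*x = (10*x)*x = 10*x**2)
w(p) = (62 + p)/(-112 + p) (w(p) = (p + (15 + 47))/(-112 + p) = (p + 62)/(-112 + p) = (62 + p)/(-112 + p))
(w(-21) + 11467) + A(-184) = ((62 - 21)/(-112 - 21) + 11467) + 10*(-184)**2 = (41/(-133) + 11467) + 10*33856 = (-1/133*41 + 11467) + 338560 = (-41/133 + 11467) + 338560 = 1525070/133 + 338560 = 46553550/133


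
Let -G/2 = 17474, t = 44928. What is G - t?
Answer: -79876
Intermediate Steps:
G = -34948 (G = -2*17474 = -34948)
G - t = -34948 - 1*44928 = -34948 - 44928 = -79876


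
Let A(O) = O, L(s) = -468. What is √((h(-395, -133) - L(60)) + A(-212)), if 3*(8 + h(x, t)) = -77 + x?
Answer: 4*√51/3 ≈ 9.5219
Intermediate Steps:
h(x, t) = -101/3 + x/3 (h(x, t) = -8 + (-77 + x)/3 = -8 + (-77/3 + x/3) = -101/3 + x/3)
√((h(-395, -133) - L(60)) + A(-212)) = √(((-101/3 + (⅓)*(-395)) - 1*(-468)) - 212) = √(((-101/3 - 395/3) + 468) - 212) = √((-496/3 + 468) - 212) = √(908/3 - 212) = √(272/3) = 4*√51/3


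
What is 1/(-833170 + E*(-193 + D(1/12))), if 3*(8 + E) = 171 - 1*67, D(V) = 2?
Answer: -3/2514790 ≈ -1.1929e-6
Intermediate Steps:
E = 80/3 (E = -8 + (171 - 1*67)/3 = -8 + (171 - 67)/3 = -8 + (⅓)*104 = -8 + 104/3 = 80/3 ≈ 26.667)
1/(-833170 + E*(-193 + D(1/12))) = 1/(-833170 + 80*(-193 + 2)/3) = 1/(-833170 + (80/3)*(-191)) = 1/(-833170 - 15280/3) = 1/(-2514790/3) = -3/2514790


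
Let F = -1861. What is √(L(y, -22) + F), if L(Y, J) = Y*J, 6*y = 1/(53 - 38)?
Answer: 2*I*√104695/15 ≈ 43.142*I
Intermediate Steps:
y = 1/90 (y = 1/(6*(53 - 38)) = (⅙)/15 = (⅙)*(1/15) = 1/90 ≈ 0.011111)
L(Y, J) = J*Y
√(L(y, -22) + F) = √(-22*1/90 - 1861) = √(-11/45 - 1861) = √(-83756/45) = 2*I*√104695/15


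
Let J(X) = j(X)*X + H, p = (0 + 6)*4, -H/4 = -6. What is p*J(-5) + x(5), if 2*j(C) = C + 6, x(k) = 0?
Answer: 516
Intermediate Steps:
j(C) = 3 + C/2 (j(C) = (C + 6)/2 = (6 + C)/2 = 3 + C/2)
H = 24 (H = -4*(-6) = 24)
p = 24 (p = 6*4 = 24)
J(X) = 24 + X*(3 + X/2) (J(X) = (3 + X/2)*X + 24 = X*(3 + X/2) + 24 = 24 + X*(3 + X/2))
p*J(-5) + x(5) = 24*(24 + (½)*(-5)*(6 - 5)) + 0 = 24*(24 + (½)*(-5)*1) + 0 = 24*(24 - 5/2) + 0 = 24*(43/2) + 0 = 516 + 0 = 516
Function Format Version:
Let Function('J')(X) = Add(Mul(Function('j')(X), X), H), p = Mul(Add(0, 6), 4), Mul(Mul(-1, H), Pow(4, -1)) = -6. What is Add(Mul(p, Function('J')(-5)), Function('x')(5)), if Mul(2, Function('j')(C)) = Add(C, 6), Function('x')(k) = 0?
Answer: 516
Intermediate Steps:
Function('j')(C) = Add(3, Mul(Rational(1, 2), C)) (Function('j')(C) = Mul(Rational(1, 2), Add(C, 6)) = Mul(Rational(1, 2), Add(6, C)) = Add(3, Mul(Rational(1, 2), C)))
H = 24 (H = Mul(-4, -6) = 24)
p = 24 (p = Mul(6, 4) = 24)
Function('J')(X) = Add(24, Mul(X, Add(3, Mul(Rational(1, 2), X)))) (Function('J')(X) = Add(Mul(Add(3, Mul(Rational(1, 2), X)), X), 24) = Add(Mul(X, Add(3, Mul(Rational(1, 2), X))), 24) = Add(24, Mul(X, Add(3, Mul(Rational(1, 2), X)))))
Add(Mul(p, Function('J')(-5)), Function('x')(5)) = Add(Mul(24, Add(24, Mul(Rational(1, 2), -5, Add(6, -5)))), 0) = Add(Mul(24, Add(24, Mul(Rational(1, 2), -5, 1))), 0) = Add(Mul(24, Add(24, Rational(-5, 2))), 0) = Add(Mul(24, Rational(43, 2)), 0) = Add(516, 0) = 516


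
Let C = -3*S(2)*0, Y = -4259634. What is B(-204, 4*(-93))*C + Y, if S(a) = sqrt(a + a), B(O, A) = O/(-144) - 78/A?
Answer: -4259634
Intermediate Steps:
B(O, A) = -78/A - O/144 (B(O, A) = O*(-1/144) - 78/A = -O/144 - 78/A = -78/A - O/144)
S(a) = sqrt(2)*sqrt(a) (S(a) = sqrt(2*a) = sqrt(2)*sqrt(a))
C = 0 (C = -3*sqrt(2)*sqrt(2)*0 = -3*2*0 = -6*0 = 0)
B(-204, 4*(-93))*C + Y = (-78/(4*(-93)) - 1/144*(-204))*0 - 4259634 = (-78/(-372) + 17/12)*0 - 4259634 = (-78*(-1/372) + 17/12)*0 - 4259634 = (13/62 + 17/12)*0 - 4259634 = (605/372)*0 - 4259634 = 0 - 4259634 = -4259634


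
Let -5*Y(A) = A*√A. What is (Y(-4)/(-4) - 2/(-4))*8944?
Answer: 4472 - 17888*I/5 ≈ 4472.0 - 3577.6*I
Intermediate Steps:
Y(A) = -A^(3/2)/5 (Y(A) = -A*√A/5 = -A^(3/2)/5)
(Y(-4)/(-4) - 2/(-4))*8944 = (-(-8)*I/5/(-4) - 2/(-4))*8944 = (-(-8)*I/5*(-¼) - 2*(-¼))*8944 = ((8*I/5)*(-¼) + ½)*8944 = (-2*I/5 + ½)*8944 = (½ - 2*I/5)*8944 = 4472 - 17888*I/5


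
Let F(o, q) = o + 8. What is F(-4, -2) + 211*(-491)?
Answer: -103597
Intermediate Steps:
F(o, q) = 8 + o
F(-4, -2) + 211*(-491) = (8 - 4) + 211*(-491) = 4 - 103601 = -103597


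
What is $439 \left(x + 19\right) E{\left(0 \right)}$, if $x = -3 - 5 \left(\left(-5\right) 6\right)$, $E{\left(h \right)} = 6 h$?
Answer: $0$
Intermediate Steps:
$x = 147$ ($x = -3 - -150 = -3 + 150 = 147$)
$439 \left(x + 19\right) E{\left(0 \right)} = 439 \left(147 + 19\right) 6 \cdot 0 = 439 \cdot 166 \cdot 0 = 439 \cdot 0 = 0$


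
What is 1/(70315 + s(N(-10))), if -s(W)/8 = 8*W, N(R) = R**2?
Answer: 1/63915 ≈ 1.5646e-5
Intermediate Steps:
s(W) = -64*W
1/(70315 + s(N(-10))) = 1/(70315 - 64*(-10)**2) = 1/(70315 - 64*100) = 1/(70315 - 6400) = 1/63915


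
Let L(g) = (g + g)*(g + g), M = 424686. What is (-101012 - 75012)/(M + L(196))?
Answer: -88012/289175 ≈ -0.30436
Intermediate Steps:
L(g) = 4*g² (L(g) = (2*g)*(2*g) = 4*g²)
(-101012 - 75012)/(M + L(196)) = (-101012 - 75012)/(424686 + 4*196²) = -176024/(424686 + 4*38416) = -176024/(424686 + 153664) = -176024/578350 = -176024*1/578350 = -88012/289175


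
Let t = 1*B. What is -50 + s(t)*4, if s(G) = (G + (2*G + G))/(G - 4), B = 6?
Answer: -2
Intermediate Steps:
t = 6 (t = 1*6 = 6)
s(G) = 4*G/(-4 + G) (s(G) = (G + 3*G)/(-4 + G) = (4*G)/(-4 + G) = 4*G/(-4 + G))
-50 + s(t)*4 = -50 + (4*6/(-4 + 6))*4 = -50 + (4*6/2)*4 = -50 + (4*6*(½))*4 = -50 + 12*4 = -50 + 48 = -2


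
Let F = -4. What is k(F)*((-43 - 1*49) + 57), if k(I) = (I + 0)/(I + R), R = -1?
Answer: -28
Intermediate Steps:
k(I) = I/(-1 + I) (k(I) = (I + 0)/(I - 1) = I/(-1 + I))
k(F)*((-43 - 1*49) + 57) = (-4/(-1 - 4))*((-43 - 1*49) + 57) = (-4/(-5))*((-43 - 49) + 57) = (-4*(-⅕))*(-92 + 57) = (⅘)*(-35) = -28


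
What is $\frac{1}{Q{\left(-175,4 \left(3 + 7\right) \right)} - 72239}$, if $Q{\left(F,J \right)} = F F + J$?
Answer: $- \frac{1}{41574} \approx -2.4054 \cdot 10^{-5}$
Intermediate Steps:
$Q{\left(F,J \right)} = J + F^{2}$ ($Q{\left(F,J \right)} = F^{2} + J = J + F^{2}$)
$\frac{1}{Q{\left(-175,4 \left(3 + 7\right) \right)} - 72239} = \frac{1}{\left(4 \left(3 + 7\right) + \left(-175\right)^{2}\right) - 72239} = \frac{1}{\left(4 \cdot 10 + 30625\right) - 72239} = \frac{1}{\left(40 + 30625\right) - 72239} = \frac{1}{30665 - 72239} = \frac{1}{-41574} = - \frac{1}{41574}$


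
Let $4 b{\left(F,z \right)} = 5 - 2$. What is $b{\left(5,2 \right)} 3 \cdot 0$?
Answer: $0$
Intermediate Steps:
$b{\left(F,z \right)} = \frac{3}{4}$ ($b{\left(F,z \right)} = \frac{5 - 2}{4} = \frac{1}{4} \cdot 3 = \frac{3}{4}$)
$b{\left(5,2 \right)} 3 \cdot 0 = \frac{3}{4} \cdot 3 \cdot 0 = \frac{9}{4} \cdot 0 = 0$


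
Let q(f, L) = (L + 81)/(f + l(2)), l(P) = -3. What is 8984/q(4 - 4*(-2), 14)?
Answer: 80856/95 ≈ 851.12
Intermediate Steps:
q(f, L) = (81 + L)/(-3 + f) (q(f, L) = (L + 81)/(f - 3) = (81 + L)/(-3 + f))
8984/q(4 - 4*(-2), 14) = 8984/(((81 + 14)/(-3 + (4 - 4*(-2))))) = 8984/((95/(-3 + (4 + 8)))) = 8984/((95/(-3 + 12))) = 8984/((95/9)) = 8984/(((⅑)*95)) = 8984/(95/9) = 8984*(9/95) = 80856/95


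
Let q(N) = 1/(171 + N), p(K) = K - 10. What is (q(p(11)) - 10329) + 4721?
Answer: -964575/172 ≈ -5608.0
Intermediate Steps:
p(K) = -10 + K
(q(p(11)) - 10329) + 4721 = (1/(171 + (-10 + 11)) - 10329) + 4721 = (1/(171 + 1) - 10329) + 4721 = (1/172 - 10329) + 4721 = -1776587/172 + 4721 = -964575/172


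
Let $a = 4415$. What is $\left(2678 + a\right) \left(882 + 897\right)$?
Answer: $12618447$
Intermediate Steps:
$\left(2678 + a\right) \left(882 + 897\right) = \left(2678 + 4415\right) \left(882 + 897\right) = 7093 \cdot 1779 = 12618447$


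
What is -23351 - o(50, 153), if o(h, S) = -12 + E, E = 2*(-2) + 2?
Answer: -23337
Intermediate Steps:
E = -2 (E = -4 + 2 = -2)
o(h, S) = -14 (o(h, S) = -12 - 2 = -14)
-23351 - o(50, 153) = -23351 - 1*(-14) = -23351 + 14 = -23337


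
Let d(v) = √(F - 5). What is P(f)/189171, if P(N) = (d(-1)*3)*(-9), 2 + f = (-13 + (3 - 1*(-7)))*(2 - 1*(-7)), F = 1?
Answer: -6*I/21019 ≈ -0.00028546*I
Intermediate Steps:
d(v) = 2*I (d(v) = √(1 - 5) = √(-4) = 2*I)
f = -29 (f = -2 + (-13 + (3 - 1*(-7)))*(2 - 1*(-7)) = -2 + (-13 + (3 + 7))*(2 + 7) = -2 + (-13 + 10)*9 = -2 - 3*9 = -2 - 27 = -29)
P(N) = -54*I (P(N) = ((2*I)*3)*(-9) = (6*I)*(-9) = -54*I)
P(f)/189171 = -54*I/189171 = -54*I*(1/189171) = -6*I/21019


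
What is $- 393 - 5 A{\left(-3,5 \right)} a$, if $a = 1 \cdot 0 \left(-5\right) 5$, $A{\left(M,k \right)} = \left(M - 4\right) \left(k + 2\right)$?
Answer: $0$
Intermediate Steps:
$A{\left(M,k \right)} = \left(-4 + M\right) \left(2 + k\right)$
$a = 0$ ($a = 1 \cdot 0 \cdot 5 = 1 \cdot 0 = 0$)
$- 393 - 5 A{\left(-3,5 \right)} a = - 393 - 5 \left(-8 - 20 + 2 \left(-3\right) - 15\right) 0 = - 393 - 5 \left(-8 - 20 - 6 - 15\right) 0 = - 393 \left(-5\right) \left(-49\right) 0 = - 393 \cdot 245 \cdot 0 = \left(-393\right) 0 = 0$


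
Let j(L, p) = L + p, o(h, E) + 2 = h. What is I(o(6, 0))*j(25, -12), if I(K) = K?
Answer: 52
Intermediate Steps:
o(h, E) = -2 + h
I(o(6, 0))*j(25, -12) = (-2 + 6)*(25 - 12) = 4*13 = 52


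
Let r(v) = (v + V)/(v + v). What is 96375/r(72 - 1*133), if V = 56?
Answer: 2351550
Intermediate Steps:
r(v) = (56 + v)/(2*v) (r(v) = (v + 56)/(v + v) = (56 + v)/((2*v)) = (56 + v)*(1/(2*v)) = (56 + v)/(2*v))
96375/r(72 - 1*133) = 96375/(((56 + (72 - 1*133))/(2*(72 - 1*133)))) = 96375/(((56 + (72 - 133))/(2*(72 - 133)))) = 96375/(((½)*(56 - 61)/(-61))) = 96375/(((½)*(-1/61)*(-5))) = 96375/(5/122) = 96375*(122/5) = 2351550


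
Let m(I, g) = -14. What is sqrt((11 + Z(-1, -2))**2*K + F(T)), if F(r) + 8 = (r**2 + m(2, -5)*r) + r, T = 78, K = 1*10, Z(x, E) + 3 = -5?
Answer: 4*sqrt(322) ≈ 71.777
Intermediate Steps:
Z(x, E) = -8 (Z(x, E) = -3 - 5 = -8)
K = 10
F(r) = -8 + r**2 - 13*r (F(r) = -8 + ((r**2 - 14*r) + r) = -8 + (r**2 - 13*r) = -8 + r**2 - 13*r)
sqrt((11 + Z(-1, -2))**2*K + F(T)) = sqrt((11 - 8)**2*10 + (-8 + 78**2 - 13*78)) = sqrt(3**2*10 + (-8 + 6084 - 1014)) = sqrt(9*10 + 5062) = sqrt(90 + 5062) = sqrt(5152) = 4*sqrt(322)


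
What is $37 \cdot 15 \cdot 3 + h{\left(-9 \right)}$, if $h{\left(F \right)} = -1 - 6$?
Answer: $1658$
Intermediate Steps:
$h{\left(F \right)} = -7$ ($h{\left(F \right)} = -1 - 6 = -7$)
$37 \cdot 15 \cdot 3 + h{\left(-9 \right)} = 37 \cdot 15 \cdot 3 - 7 = 37 \cdot 45 - 7 = 1665 - 7 = 1658$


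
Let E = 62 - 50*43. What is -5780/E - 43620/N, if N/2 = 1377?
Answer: -347965/26622 ≈ -13.071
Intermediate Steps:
N = 2754 (N = 2*1377 = 2754)
E = -2088 (E = 62 - 2150 = -2088)
-5780/E - 43620/N = -5780/(-2088) - 43620/2754 = -5780*(-1/2088) - 43620*1/2754 = 1445/522 - 7270/459 = -347965/26622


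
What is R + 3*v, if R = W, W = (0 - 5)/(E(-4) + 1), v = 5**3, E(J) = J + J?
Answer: 2630/7 ≈ 375.71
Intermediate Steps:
E(J) = 2*J
v = 125
W = 5/7 (W = (0 - 5)/(2*(-4) + 1) = -5/(-8 + 1) = -5/(-7) = -5*(-1/7) = 5/7 ≈ 0.71429)
R = 5/7 ≈ 0.71429
R + 3*v = 5/7 + 3*125 = 5/7 + 375 = 2630/7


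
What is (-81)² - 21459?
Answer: -14898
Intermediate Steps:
(-81)² - 21459 = 6561 - 21459 = -14898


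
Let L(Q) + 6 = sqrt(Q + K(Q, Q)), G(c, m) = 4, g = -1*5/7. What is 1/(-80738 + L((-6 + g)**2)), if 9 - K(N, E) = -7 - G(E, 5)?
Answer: -3956456/319460080075 - 7*sqrt(3189)/319460080075 ≈ -1.2386e-5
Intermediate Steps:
g = -5/7 (g = -5*1/7 = -5/7 ≈ -0.71429)
K(N, E) = 20 (K(N, E) = 9 - (-7 - 1*4) = 9 - (-7 - 4) = 9 - 1*(-11) = 9 + 11 = 20)
L(Q) = -6 + sqrt(20 + Q) (L(Q) = -6 + sqrt(Q + 20) = -6 + sqrt(20 + Q))
1/(-80738 + L((-6 + g)**2)) = 1/(-80738 + (-6 + sqrt(20 + (-6 - 5/7)**2))) = 1/(-80738 + (-6 + sqrt(20 + (-47/7)**2))) = 1/(-80738 + (-6 + sqrt(20 + 2209/49))) = 1/(-80738 + (-6 + sqrt(3189/49))) = 1/(-80738 + (-6 + sqrt(3189)/7)) = 1/(-80744 + sqrt(3189)/7)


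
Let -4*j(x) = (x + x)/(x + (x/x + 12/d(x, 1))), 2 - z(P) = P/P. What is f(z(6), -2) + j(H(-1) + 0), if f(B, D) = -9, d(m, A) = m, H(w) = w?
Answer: -217/24 ≈ -9.0417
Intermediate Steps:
z(P) = 1 (z(P) = 2 - P/P = 2 - 1*1 = 2 - 1 = 1)
j(x) = -x/(2*(1 + x + 12/x)) (j(x) = -(x + x)/(4*(x + (x/x + 12/x))) = -2*x/(4*(x + (1 + 12/x))) = -2*x/(4*(1 + x + 12/x)) = -x/(2*(1 + x + 12/x)))
f(z(6), -2) + j(H(-1) + 0) = -9 - (-1 + 0)**2/(24 + 2*(-1 + 0) + 2*(-1 + 0)**2) = -9 - 1*(-1)**2/(24 + 2*(-1) + 2*(-1)**2) = -9 - 1*1/(24 - 2 + 2*1) = -9 - 1*1/(24 - 2 + 2) = -9 - 1*1/24 = -9 - 1*1*1/24 = -9 - 1/24 = -217/24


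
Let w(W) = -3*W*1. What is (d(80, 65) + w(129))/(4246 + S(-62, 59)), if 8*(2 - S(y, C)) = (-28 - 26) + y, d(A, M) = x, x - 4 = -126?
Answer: -1018/8525 ≈ -0.11941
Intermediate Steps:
x = -122 (x = 4 - 126 = -122)
d(A, M) = -122
S(y, C) = 35/4 - y/8 (S(y, C) = 2 - ((-28 - 26) + y)/8 = 2 - (-54 + y)/8 = 2 + (27/4 - y/8) = 35/4 - y/8)
w(W) = -3*W
(d(80, 65) + w(129))/(4246 + S(-62, 59)) = (-122 - 3*129)/(4246 + (35/4 - 1/8*(-62))) = (-122 - 387)/(4246 + (35/4 + 31/4)) = -509/(4246 + 33/2) = -509/8525/2 = -509*2/8525 = -1018/8525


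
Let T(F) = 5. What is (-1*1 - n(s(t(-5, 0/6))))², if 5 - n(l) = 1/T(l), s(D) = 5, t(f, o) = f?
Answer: 841/25 ≈ 33.640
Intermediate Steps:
n(l) = 24/5 (n(l) = 5 - 1/5 = 5 - 1*⅕ = 5 - ⅕ = 24/5)
(-1*1 - n(s(t(-5, 0/6))))² = (-1*1 - 1*24/5)² = (-1 - 24/5)² = (-29/5)² = 841/25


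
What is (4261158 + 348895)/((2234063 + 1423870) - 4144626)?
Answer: -4610053/486693 ≈ -9.4722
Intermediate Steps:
(4261158 + 348895)/((2234063 + 1423870) - 4144626) = 4610053/(3657933 - 4144626) = 4610053/(-486693) = 4610053*(-1/486693) = -4610053/486693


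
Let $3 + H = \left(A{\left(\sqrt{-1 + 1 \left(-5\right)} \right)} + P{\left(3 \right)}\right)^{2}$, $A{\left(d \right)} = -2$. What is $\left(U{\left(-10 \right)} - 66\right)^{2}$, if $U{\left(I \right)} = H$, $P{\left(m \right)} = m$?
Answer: $4624$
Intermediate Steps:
$H = -2$ ($H = -3 + \left(-2 + 3\right)^{2} = -3 + 1^{2} = -3 + 1 = -2$)
$U{\left(I \right)} = -2$
$\left(U{\left(-10 \right)} - 66\right)^{2} = \left(-2 - 66\right)^{2} = \left(-68\right)^{2} = 4624$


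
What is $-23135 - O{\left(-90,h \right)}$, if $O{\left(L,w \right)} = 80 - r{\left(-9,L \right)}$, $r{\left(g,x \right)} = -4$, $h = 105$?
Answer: $-23219$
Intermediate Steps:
$O{\left(L,w \right)} = 84$ ($O{\left(L,w \right)} = 80 - -4 = 80 + 4 = 84$)
$-23135 - O{\left(-90,h \right)} = -23135 - 84 = -23219$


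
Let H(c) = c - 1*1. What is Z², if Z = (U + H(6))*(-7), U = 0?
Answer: 1225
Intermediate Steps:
H(c) = -1 + c (H(c) = c - 1 = -1 + c)
Z = -35 (Z = (0 + (-1 + 6))*(-7) = (0 + 5)*(-7) = 5*(-7) = -35)
Z² = (-35)² = 1225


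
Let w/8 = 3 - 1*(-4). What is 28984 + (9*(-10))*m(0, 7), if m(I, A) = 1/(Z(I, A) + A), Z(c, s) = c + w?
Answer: 202878/7 ≈ 28983.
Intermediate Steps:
w = 56 (w = 8*(3 - 1*(-4)) = 8*(3 + 4) = 8*7 = 56)
Z(c, s) = 56 + c (Z(c, s) = c + 56 = 56 + c)
m(I, A) = 1/(56 + A + I) (m(I, A) = 1/((56 + I) + A) = 1/(56 + A + I))
28984 + (9*(-10))*m(0, 7) = 28984 + (9*(-10))/(56 + 7 + 0) = 28984 - 90/63 = 28984 - 90*1/63 = 28984 - 10/7 = 202878/7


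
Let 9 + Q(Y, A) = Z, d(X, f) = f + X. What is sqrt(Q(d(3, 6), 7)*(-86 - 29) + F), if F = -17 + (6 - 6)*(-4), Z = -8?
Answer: sqrt(1938) ≈ 44.023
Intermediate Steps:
d(X, f) = X + f
Q(Y, A) = -17 (Q(Y, A) = -9 - 8 = -17)
F = -17 (F = -17 + 0*(-4) = -17 + 0 = -17)
sqrt(Q(d(3, 6), 7)*(-86 - 29) + F) = sqrt(-17*(-86 - 29) - 17) = sqrt(-17*(-115) - 17) = sqrt(1955 - 17) = sqrt(1938)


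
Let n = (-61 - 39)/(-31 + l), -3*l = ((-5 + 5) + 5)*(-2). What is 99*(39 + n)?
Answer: 350163/83 ≈ 4218.8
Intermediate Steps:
l = 10/3 (l = -((-5 + 5) + 5)*(-2)/3 = -(0 + 5)*(-2)/3 = -5*(-2)/3 = -⅓*(-10) = 10/3 ≈ 3.3333)
n = 300/83 (n = (-61 - 39)/(-31 + 10/3) = -100/(-83/3) = -100*(-3/83) = 300/83 ≈ 3.6145)
99*(39 + n) = 99*(39 + 300/83) = 99*(3537/83) = 350163/83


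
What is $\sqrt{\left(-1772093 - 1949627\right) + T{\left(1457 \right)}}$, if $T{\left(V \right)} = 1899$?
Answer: $i \sqrt{3719821} \approx 1928.7 i$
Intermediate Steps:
$\sqrt{\left(-1772093 - 1949627\right) + T{\left(1457 \right)}} = \sqrt{\left(-1772093 - 1949627\right) + 1899} = \sqrt{-3721720 + 1899} = \sqrt{-3719821} = i \sqrt{3719821}$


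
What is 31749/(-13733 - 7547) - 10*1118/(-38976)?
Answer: -117427/97440 ≈ -1.2051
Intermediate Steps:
31749/(-13733 - 7547) - 10*1118/(-38976) = 31749/(-21280) - 11180*(-1/38976) = 31749*(-1/21280) + 2795/9744 = -1671/1120 + 2795/9744 = -117427/97440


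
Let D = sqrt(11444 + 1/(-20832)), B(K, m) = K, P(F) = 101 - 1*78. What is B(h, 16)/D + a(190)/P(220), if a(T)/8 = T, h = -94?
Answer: 1520/23 - 376*sqrt(310398631914)/238401407 ≈ 65.208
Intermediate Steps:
P(F) = 23 (P(F) = 101 - 78 = 23)
a(T) = 8*T
D = sqrt(310398631914)/5208 (D = sqrt(11444 - 1/20832) = sqrt(238401407/20832) = sqrt(310398631914)/5208 ≈ 106.98)
B(h, 16)/D + a(190)/P(220) = -94*4*sqrt(310398631914)/238401407 + (8*190)/23 = -376*sqrt(310398631914)/238401407 + 1520*(1/23) = -376*sqrt(310398631914)/238401407 + 1520/23 = 1520/23 - 376*sqrt(310398631914)/238401407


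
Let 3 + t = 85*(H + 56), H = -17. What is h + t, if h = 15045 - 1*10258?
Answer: 8099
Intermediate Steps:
t = 3312 (t = -3 + 85*(-17 + 56) = -3 + 85*39 = -3 + 3315 = 3312)
h = 4787 (h = 15045 - 10258 = 4787)
h + t = 4787 + 3312 = 8099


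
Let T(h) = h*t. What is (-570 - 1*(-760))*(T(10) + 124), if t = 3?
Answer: 29260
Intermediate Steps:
T(h) = 3*h (T(h) = h*3 = 3*h)
(-570 - 1*(-760))*(T(10) + 124) = (-570 - 1*(-760))*(3*10 + 124) = (-570 + 760)*(30 + 124) = 190*154 = 29260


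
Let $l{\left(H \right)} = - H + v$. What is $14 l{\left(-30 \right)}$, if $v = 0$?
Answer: $420$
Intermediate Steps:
$l{\left(H \right)} = - H$ ($l{\left(H \right)} = - H + 0 = - H$)
$14 l{\left(-30 \right)} = 14 \left(\left(-1\right) \left(-30\right)\right) = 14 \cdot 30 = 420$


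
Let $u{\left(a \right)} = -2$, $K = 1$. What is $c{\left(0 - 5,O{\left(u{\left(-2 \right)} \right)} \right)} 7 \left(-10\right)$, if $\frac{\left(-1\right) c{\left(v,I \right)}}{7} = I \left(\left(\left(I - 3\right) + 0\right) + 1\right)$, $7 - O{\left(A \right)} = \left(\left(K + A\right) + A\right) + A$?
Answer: $58800$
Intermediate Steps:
$O{\left(A \right)} = 6 - 3 A$ ($O{\left(A \right)} = 7 - \left(\left(\left(1 + A\right) + A\right) + A\right) = 7 - \left(\left(1 + 2 A\right) + A\right) = 7 - \left(1 + 3 A\right) = 6 - 3 A$)
$c{\left(v,I \right)} = - 7 I \left(-2 + I\right)$ ($c{\left(v,I \right)} = - 7 I \left(\left(\left(I - 3\right) + 0\right) + 1\right) = - 7 I \left(\left(\left(-3 + I\right) + 0\right) + 1\right) = - 7 I \left(\left(-3 + I\right) + 1\right) = - 7 I \left(-2 + I\right)$)
$c{\left(0 - 5,O{\left(u{\left(-2 \right)} \right)} \right)} 7 \left(-10\right) = 7 \left(6 - -6\right) \left(2 - \left(6 - -6\right)\right) 7 \left(-10\right) = 7 \left(6 + 6\right) \left(2 - \left(6 + 6\right)\right) \left(-70\right) = 7 \cdot 12 \left(2 - 12\right) \left(-70\right) = 7 \cdot 12 \left(-10\right) \left(-70\right) = \left(-840\right) \left(-70\right) = 58800$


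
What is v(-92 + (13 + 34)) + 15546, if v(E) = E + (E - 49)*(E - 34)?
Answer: 22927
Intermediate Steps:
v(E) = E + (-49 + E)*(-34 + E)
v(-92 + (13 + 34)) + 15546 = (1666 + (-92 + (13 + 34))**2 - 82*(-92 + (13 + 34))) + 15546 = (1666 + (-92 + 47)**2 - 82*(-92 + 47)) + 15546 = (1666 + (-45)**2 - 82*(-45)) + 15546 = (1666 + 2025 + 3690) + 15546 = 7381 + 15546 = 22927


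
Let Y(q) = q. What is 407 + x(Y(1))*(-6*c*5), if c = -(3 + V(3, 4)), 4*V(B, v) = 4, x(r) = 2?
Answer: 647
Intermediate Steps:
V(B, v) = 1 (V(B, v) = (¼)*4 = 1)
c = -4 (c = -(3 + 1) = -1*4 = -4)
407 + x(Y(1))*(-6*c*5) = 407 + 2*(-6*(-4)*5) = 407 + 2*(24*5) = 407 + 2*120 = 407 + 240 = 647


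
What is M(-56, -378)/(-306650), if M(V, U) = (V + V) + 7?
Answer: 21/61330 ≈ 0.00034241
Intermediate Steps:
M(V, U) = 7 + 2*V (M(V, U) = 2*V + 7 = 7 + 2*V)
M(-56, -378)/(-306650) = (7 + 2*(-56))/(-306650) = (7 - 112)*(-1/306650) = -105*(-1/306650) = 21/61330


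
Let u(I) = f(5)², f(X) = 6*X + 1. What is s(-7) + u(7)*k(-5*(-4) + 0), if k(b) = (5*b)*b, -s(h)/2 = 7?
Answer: 1921986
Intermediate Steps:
s(h) = -14 (s(h) = -2*7 = -14)
f(X) = 1 + 6*X
k(b) = 5*b²
u(I) = 961 (u(I) = (1 + 6*5)² = (1 + 30)² = 31² = 961)
s(-7) + u(7)*k(-5*(-4) + 0) = -14 + 961*(5*(-5*(-4) + 0)²) = -14 + 961*(5*(20 + 0)²) = -14 + 961*(5*20²) = -14 + 961*(5*400) = -14 + 961*2000 = -14 + 1922000 = 1921986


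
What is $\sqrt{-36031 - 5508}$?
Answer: $i \sqrt{41539} \approx 203.81 i$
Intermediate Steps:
$\sqrt{-36031 - 5508} = \sqrt{-41539} = i \sqrt{41539}$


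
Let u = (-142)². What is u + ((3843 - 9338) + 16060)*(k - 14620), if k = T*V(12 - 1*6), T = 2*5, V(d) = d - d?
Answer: -154440136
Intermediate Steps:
V(d) = 0
T = 10
k = 0 (k = 10*0 = 0)
u = 20164
u + ((3843 - 9338) + 16060)*(k - 14620) = 20164 + ((3843 - 9338) + 16060)*(0 - 14620) = 20164 + (-5495 + 16060)*(-14620) = 20164 + 10565*(-14620) = 20164 - 154460300 = -154440136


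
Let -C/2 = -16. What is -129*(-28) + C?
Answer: 3644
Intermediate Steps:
C = 32 (C = -2*(-16) = 32)
-129*(-28) + C = -129*(-28) + 32 = 3612 + 32 = 3644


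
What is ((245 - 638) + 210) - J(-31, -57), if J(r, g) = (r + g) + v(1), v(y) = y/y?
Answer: -96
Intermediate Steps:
v(y) = 1
J(r, g) = 1 + g + r (J(r, g) = (r + g) + 1 = (g + r) + 1 = 1 + g + r)
((245 - 638) + 210) - J(-31, -57) = ((245 - 638) + 210) - (1 - 57 - 31) = (-393 + 210) - 1*(-87) = -183 + 87 = -96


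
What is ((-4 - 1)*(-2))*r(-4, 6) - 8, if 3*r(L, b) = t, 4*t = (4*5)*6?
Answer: 92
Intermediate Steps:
t = 30 (t = ((4*5)*6)/4 = (20*6)/4 = (¼)*120 = 30)
r(L, b) = 10 (r(L, b) = (⅓)*30 = 10)
((-4 - 1)*(-2))*r(-4, 6) - 8 = ((-4 - 1)*(-2))*10 - 8 = -5*(-2)*10 - 8 = 10*10 - 8 = 100 - 8 = 92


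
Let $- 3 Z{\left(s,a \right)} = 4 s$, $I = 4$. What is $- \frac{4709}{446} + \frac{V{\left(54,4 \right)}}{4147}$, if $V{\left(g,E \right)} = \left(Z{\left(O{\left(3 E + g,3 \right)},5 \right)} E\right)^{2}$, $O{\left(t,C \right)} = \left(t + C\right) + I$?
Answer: $\frac{432689897}{16646058} \approx 25.994$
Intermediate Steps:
$O{\left(t,C \right)} = 4 + C + t$ ($O{\left(t,C \right)} = \left(t + C\right) + 4 = \left(C + t\right) + 4 = 4 + C + t$)
$Z{\left(s,a \right)} = - \frac{4 s}{3}$
$V{\left(g,E \right)} = E^{2} \left(- \frac{28}{3} - 4 E - \frac{4 g}{3}\right)^{2}$ ($V{\left(g,E \right)} = \left(- \frac{4 \left(4 + 3 + \left(3 E + g\right)\right)}{3} E\right)^{2} = \left(- \frac{4 \left(4 + 3 + \left(g + 3 E\right)\right)}{3} E\right)^{2} = \left(- \frac{4 \left(7 + g + 3 E\right)}{3} E\right)^{2} = \left(\left(- \frac{28}{3} - 4 E - \frac{4 g}{3}\right) E\right)^{2} = \left(E \left(- \frac{28}{3} - 4 E - \frac{4 g}{3}\right)\right)^{2} = E^{2} \left(- \frac{28}{3} - 4 E - \frac{4 g}{3}\right)^{2}$)
$- \frac{4709}{446} + \frac{V{\left(54,4 \right)}}{4147} = - \frac{4709}{446} + \frac{\frac{16}{9} \cdot 4^{2} \left(7 + 54 + 3 \cdot 4\right)^{2}}{4147} = \left(-4709\right) \frac{1}{446} + \frac{16}{9} \cdot 16 \left(7 + 54 + 12\right)^{2} \cdot \frac{1}{4147} = - \frac{4709}{446} + \frac{16}{9} \cdot 16 \cdot 73^{2} \cdot \frac{1}{4147} = - \frac{4709}{446} + \frac{16}{9} \cdot 16 \cdot 5329 \cdot \frac{1}{4147} = - \frac{4709}{446} + \frac{1364224}{9} \cdot \frac{1}{4147} = - \frac{4709}{446} + \frac{1364224}{37323} = \frac{432689897}{16646058}$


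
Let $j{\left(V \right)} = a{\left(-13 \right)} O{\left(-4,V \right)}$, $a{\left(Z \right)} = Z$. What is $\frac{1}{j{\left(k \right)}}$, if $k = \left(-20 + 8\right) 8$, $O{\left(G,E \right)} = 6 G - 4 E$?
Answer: $- \frac{1}{4680} \approx -0.00021368$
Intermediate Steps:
$O{\left(G,E \right)} = - 4 E + 6 G$
$k = -96$ ($k = \left(-12\right) 8 = -96$)
$j{\left(V \right)} = 312 + 52 V$ ($j{\left(V \right)} = - 13 \left(- 4 V + 6 \left(-4\right)\right) = - 13 \left(- 4 V - 24\right) = - 13 \left(-24 - 4 V\right) = 312 + 52 V$)
$\frac{1}{j{\left(k \right)}} = \frac{1}{312 + 52 \left(-96\right)} = \frac{1}{312 - 4992} = \frac{1}{-4680} = - \frac{1}{4680}$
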